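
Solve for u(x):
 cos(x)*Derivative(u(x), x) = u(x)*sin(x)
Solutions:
 u(x) = C1/cos(x)


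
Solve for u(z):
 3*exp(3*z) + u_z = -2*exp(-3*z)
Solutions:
 u(z) = C1 - exp(3*z) + 2*exp(-3*z)/3


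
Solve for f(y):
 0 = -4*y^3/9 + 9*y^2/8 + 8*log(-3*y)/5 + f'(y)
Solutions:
 f(y) = C1 + y^4/9 - 3*y^3/8 - 8*y*log(-y)/5 + 8*y*(1 - log(3))/5


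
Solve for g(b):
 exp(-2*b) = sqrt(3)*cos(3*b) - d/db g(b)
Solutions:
 g(b) = C1 + sqrt(3)*sin(3*b)/3 + exp(-2*b)/2


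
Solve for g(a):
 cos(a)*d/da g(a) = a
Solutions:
 g(a) = C1 + Integral(a/cos(a), a)


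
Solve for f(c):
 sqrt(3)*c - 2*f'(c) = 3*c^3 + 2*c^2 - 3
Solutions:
 f(c) = C1 - 3*c^4/8 - c^3/3 + sqrt(3)*c^2/4 + 3*c/2


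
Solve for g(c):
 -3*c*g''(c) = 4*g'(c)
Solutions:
 g(c) = C1 + C2/c^(1/3)


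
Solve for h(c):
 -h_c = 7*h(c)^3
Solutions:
 h(c) = -sqrt(2)*sqrt(-1/(C1 - 7*c))/2
 h(c) = sqrt(2)*sqrt(-1/(C1 - 7*c))/2


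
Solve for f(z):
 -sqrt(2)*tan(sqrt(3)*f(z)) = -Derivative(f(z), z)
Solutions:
 f(z) = sqrt(3)*(pi - asin(C1*exp(sqrt(6)*z)))/3
 f(z) = sqrt(3)*asin(C1*exp(sqrt(6)*z))/3


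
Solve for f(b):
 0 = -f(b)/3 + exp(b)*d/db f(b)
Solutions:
 f(b) = C1*exp(-exp(-b)/3)


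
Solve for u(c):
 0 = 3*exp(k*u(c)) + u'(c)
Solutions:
 u(c) = Piecewise((log(1/(C1*k + 3*c*k))/k, Ne(k, 0)), (nan, True))
 u(c) = Piecewise((C1 - 3*c, Eq(k, 0)), (nan, True))


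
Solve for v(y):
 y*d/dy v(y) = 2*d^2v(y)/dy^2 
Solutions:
 v(y) = C1 + C2*erfi(y/2)


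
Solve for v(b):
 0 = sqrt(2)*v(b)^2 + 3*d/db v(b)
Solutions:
 v(b) = 3/(C1 + sqrt(2)*b)


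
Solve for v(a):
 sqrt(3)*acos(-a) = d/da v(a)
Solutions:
 v(a) = C1 + sqrt(3)*(a*acos(-a) + sqrt(1 - a^2))


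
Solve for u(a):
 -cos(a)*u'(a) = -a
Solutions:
 u(a) = C1 + Integral(a/cos(a), a)


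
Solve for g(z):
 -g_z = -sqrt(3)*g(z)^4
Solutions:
 g(z) = (-1/(C1 + 3*sqrt(3)*z))^(1/3)
 g(z) = (-1/(C1 + sqrt(3)*z))^(1/3)*(-3^(2/3) - 3*3^(1/6)*I)/6
 g(z) = (-1/(C1 + sqrt(3)*z))^(1/3)*(-3^(2/3) + 3*3^(1/6)*I)/6


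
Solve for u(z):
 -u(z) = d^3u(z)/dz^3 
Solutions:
 u(z) = C3*exp(-z) + (C1*sin(sqrt(3)*z/2) + C2*cos(sqrt(3)*z/2))*exp(z/2)


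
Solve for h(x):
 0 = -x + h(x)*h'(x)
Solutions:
 h(x) = -sqrt(C1 + x^2)
 h(x) = sqrt(C1 + x^2)


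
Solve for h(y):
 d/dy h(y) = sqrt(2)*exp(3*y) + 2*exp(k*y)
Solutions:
 h(y) = C1 + sqrt(2)*exp(3*y)/3 + 2*exp(k*y)/k


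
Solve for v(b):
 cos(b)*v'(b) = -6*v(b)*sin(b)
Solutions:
 v(b) = C1*cos(b)^6


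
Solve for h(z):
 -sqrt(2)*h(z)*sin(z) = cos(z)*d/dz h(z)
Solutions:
 h(z) = C1*cos(z)^(sqrt(2))


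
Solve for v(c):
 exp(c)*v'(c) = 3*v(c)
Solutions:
 v(c) = C1*exp(-3*exp(-c))


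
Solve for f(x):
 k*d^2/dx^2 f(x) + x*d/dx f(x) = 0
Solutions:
 f(x) = C1 + C2*sqrt(k)*erf(sqrt(2)*x*sqrt(1/k)/2)


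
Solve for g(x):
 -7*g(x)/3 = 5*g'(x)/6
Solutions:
 g(x) = C1*exp(-14*x/5)


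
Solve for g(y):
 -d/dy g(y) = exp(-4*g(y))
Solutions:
 g(y) = log(-I*(C1 - 4*y)^(1/4))
 g(y) = log(I*(C1 - 4*y)^(1/4))
 g(y) = log(-(C1 - 4*y)^(1/4))
 g(y) = log(C1 - 4*y)/4


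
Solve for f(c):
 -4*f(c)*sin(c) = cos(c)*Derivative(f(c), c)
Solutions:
 f(c) = C1*cos(c)^4


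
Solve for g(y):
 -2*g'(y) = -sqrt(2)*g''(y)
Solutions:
 g(y) = C1 + C2*exp(sqrt(2)*y)


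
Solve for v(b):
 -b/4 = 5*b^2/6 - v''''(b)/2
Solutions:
 v(b) = C1 + C2*b + C3*b^2 + C4*b^3 + b^6/216 + b^5/240


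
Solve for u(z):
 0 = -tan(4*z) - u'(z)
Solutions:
 u(z) = C1 + log(cos(4*z))/4


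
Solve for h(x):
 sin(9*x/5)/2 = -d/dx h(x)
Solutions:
 h(x) = C1 + 5*cos(9*x/5)/18


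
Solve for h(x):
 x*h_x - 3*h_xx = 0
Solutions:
 h(x) = C1 + C2*erfi(sqrt(6)*x/6)


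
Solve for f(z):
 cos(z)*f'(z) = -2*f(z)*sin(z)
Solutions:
 f(z) = C1*cos(z)^2


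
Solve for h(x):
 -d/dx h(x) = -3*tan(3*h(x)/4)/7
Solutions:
 h(x) = -4*asin(C1*exp(9*x/28))/3 + 4*pi/3
 h(x) = 4*asin(C1*exp(9*x/28))/3


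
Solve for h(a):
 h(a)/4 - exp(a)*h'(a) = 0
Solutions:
 h(a) = C1*exp(-exp(-a)/4)


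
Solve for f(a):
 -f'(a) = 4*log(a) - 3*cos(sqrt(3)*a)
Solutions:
 f(a) = C1 - 4*a*log(a) + 4*a + sqrt(3)*sin(sqrt(3)*a)


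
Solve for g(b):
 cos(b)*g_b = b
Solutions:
 g(b) = C1 + Integral(b/cos(b), b)


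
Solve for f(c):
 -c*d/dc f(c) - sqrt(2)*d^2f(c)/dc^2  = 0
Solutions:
 f(c) = C1 + C2*erf(2^(1/4)*c/2)


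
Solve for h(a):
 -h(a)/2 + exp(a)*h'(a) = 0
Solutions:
 h(a) = C1*exp(-exp(-a)/2)


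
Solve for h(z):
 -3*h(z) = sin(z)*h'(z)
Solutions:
 h(z) = C1*(cos(z) + 1)^(3/2)/(cos(z) - 1)^(3/2)


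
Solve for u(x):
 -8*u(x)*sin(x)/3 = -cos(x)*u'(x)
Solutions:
 u(x) = C1/cos(x)^(8/3)


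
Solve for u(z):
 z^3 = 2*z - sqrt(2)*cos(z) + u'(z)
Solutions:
 u(z) = C1 + z^4/4 - z^2 + sqrt(2)*sin(z)


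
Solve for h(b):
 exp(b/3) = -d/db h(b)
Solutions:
 h(b) = C1 - 3*exp(b/3)


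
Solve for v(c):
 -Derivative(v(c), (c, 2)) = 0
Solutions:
 v(c) = C1 + C2*c


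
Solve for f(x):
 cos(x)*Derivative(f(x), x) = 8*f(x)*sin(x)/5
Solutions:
 f(x) = C1/cos(x)^(8/5)


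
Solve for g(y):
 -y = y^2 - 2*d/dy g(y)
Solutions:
 g(y) = C1 + y^3/6 + y^2/4


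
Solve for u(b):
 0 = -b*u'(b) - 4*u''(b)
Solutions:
 u(b) = C1 + C2*erf(sqrt(2)*b/4)


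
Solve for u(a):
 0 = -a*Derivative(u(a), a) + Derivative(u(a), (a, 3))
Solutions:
 u(a) = C1 + Integral(C2*airyai(a) + C3*airybi(a), a)


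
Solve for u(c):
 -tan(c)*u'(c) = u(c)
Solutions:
 u(c) = C1/sin(c)


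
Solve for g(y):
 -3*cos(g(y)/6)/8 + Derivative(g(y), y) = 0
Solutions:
 -3*y/8 - 3*log(sin(g(y)/6) - 1) + 3*log(sin(g(y)/6) + 1) = C1


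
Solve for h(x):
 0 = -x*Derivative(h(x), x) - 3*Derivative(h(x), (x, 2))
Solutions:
 h(x) = C1 + C2*erf(sqrt(6)*x/6)


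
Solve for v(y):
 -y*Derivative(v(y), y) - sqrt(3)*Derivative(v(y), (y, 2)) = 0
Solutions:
 v(y) = C1 + C2*erf(sqrt(2)*3^(3/4)*y/6)


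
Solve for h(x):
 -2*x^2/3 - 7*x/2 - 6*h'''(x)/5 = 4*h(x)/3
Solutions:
 h(x) = C3*exp(-30^(1/3)*x/3) - x^2/2 - 21*x/8 + (C1*sin(10^(1/3)*3^(5/6)*x/6) + C2*cos(10^(1/3)*3^(5/6)*x/6))*exp(30^(1/3)*x/6)


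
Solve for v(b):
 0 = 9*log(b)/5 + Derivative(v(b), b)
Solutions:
 v(b) = C1 - 9*b*log(b)/5 + 9*b/5


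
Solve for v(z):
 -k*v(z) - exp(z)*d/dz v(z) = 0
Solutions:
 v(z) = C1*exp(k*exp(-z))


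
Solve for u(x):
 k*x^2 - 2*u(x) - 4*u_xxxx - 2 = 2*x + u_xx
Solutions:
 u(x) = k*x^2/2 - k/2 - x + (C1*sin(2^(3/4)*x*cos(atan(sqrt(31))/2)/2) + C2*cos(2^(3/4)*x*cos(atan(sqrt(31))/2)/2))*exp(-2^(3/4)*x*sin(atan(sqrt(31))/2)/2) + (C3*sin(2^(3/4)*x*cos(atan(sqrt(31))/2)/2) + C4*cos(2^(3/4)*x*cos(atan(sqrt(31))/2)/2))*exp(2^(3/4)*x*sin(atan(sqrt(31))/2)/2) - 1


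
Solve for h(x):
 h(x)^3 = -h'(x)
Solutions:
 h(x) = -sqrt(2)*sqrt(-1/(C1 - x))/2
 h(x) = sqrt(2)*sqrt(-1/(C1 - x))/2


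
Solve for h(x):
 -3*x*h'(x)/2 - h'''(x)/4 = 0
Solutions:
 h(x) = C1 + Integral(C2*airyai(-6^(1/3)*x) + C3*airybi(-6^(1/3)*x), x)


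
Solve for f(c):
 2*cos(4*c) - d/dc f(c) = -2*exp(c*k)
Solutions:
 f(c) = C1 + sin(4*c)/2 + 2*exp(c*k)/k


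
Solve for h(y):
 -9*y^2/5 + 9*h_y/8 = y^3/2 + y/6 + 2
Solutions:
 h(y) = C1 + y^4/9 + 8*y^3/15 + 2*y^2/27 + 16*y/9


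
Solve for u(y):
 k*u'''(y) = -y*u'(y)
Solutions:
 u(y) = C1 + Integral(C2*airyai(y*(-1/k)^(1/3)) + C3*airybi(y*(-1/k)^(1/3)), y)


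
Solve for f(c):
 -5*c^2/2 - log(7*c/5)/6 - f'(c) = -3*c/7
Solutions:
 f(c) = C1 - 5*c^3/6 + 3*c^2/14 - c*log(c)/6 - c*log(7)/6 + c/6 + c*log(5)/6


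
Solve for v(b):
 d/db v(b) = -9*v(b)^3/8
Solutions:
 v(b) = -2*sqrt(-1/(C1 - 9*b))
 v(b) = 2*sqrt(-1/(C1 - 9*b))


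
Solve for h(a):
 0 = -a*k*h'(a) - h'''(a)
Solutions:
 h(a) = C1 + Integral(C2*airyai(a*(-k)^(1/3)) + C3*airybi(a*(-k)^(1/3)), a)


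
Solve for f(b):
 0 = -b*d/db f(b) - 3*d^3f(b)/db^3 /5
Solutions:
 f(b) = C1 + Integral(C2*airyai(-3^(2/3)*5^(1/3)*b/3) + C3*airybi(-3^(2/3)*5^(1/3)*b/3), b)


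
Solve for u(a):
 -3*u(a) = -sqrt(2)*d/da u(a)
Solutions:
 u(a) = C1*exp(3*sqrt(2)*a/2)


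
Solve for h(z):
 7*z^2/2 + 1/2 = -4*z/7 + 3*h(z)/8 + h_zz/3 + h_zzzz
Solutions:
 h(z) = 28*z^2/3 + 32*z/21 + (C1*sin(6^(1/4)*z*cos(atan(5*sqrt(2)/2)/2)/2) + C2*cos(6^(1/4)*z*cos(atan(5*sqrt(2)/2)/2)/2))*exp(-6^(1/4)*z*sin(atan(5*sqrt(2)/2)/2)/2) + (C3*sin(6^(1/4)*z*cos(atan(5*sqrt(2)/2)/2)/2) + C4*cos(6^(1/4)*z*cos(atan(5*sqrt(2)/2)/2)/2))*exp(6^(1/4)*z*sin(atan(5*sqrt(2)/2)/2)/2) - 412/27


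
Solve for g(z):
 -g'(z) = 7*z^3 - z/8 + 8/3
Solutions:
 g(z) = C1 - 7*z^4/4 + z^2/16 - 8*z/3


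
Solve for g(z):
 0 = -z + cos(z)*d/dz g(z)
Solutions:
 g(z) = C1 + Integral(z/cos(z), z)


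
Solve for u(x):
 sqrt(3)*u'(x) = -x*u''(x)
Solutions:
 u(x) = C1 + C2*x^(1 - sqrt(3))


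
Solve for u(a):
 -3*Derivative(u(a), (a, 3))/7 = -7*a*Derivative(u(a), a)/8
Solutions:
 u(a) = C1 + Integral(C2*airyai(21^(2/3)*a/6) + C3*airybi(21^(2/3)*a/6), a)


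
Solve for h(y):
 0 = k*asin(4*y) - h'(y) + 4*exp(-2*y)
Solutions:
 h(y) = C1 + k*y*asin(4*y) + k*sqrt(1 - 16*y^2)/4 - 2*exp(-2*y)


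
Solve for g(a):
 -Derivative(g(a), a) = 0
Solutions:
 g(a) = C1


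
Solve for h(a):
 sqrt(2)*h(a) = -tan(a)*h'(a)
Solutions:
 h(a) = C1/sin(a)^(sqrt(2))


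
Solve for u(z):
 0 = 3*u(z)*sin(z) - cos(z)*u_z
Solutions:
 u(z) = C1/cos(z)^3


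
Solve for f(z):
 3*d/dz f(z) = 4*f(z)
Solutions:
 f(z) = C1*exp(4*z/3)


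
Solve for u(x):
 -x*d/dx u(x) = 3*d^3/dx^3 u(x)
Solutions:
 u(x) = C1 + Integral(C2*airyai(-3^(2/3)*x/3) + C3*airybi(-3^(2/3)*x/3), x)


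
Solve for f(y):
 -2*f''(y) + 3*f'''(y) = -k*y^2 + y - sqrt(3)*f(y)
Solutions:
 f(y) = C1*exp(y*(8*2^(1/3)/(-16 + sqrt(-256 + (-16 + 243*sqrt(3))^2) + 243*sqrt(3))^(1/3) + 8 + 2^(2/3)*(-16 + sqrt(-256 + (-16 + 243*sqrt(3))^2) + 243*sqrt(3))^(1/3))/36)*sin(2^(1/3)*sqrt(3)*y*(-2^(1/3)*(-16 + 27*sqrt(-256/729 + (-16/27 + 9*sqrt(3))^2) + 243*sqrt(3))^(1/3) + 8/(-16 + 27*sqrt(-256/729 + (-16/27 + 9*sqrt(3))^2) + 243*sqrt(3))^(1/3))/36) + C2*exp(y*(8*2^(1/3)/(-16 + sqrt(-256 + (-16 + 243*sqrt(3))^2) + 243*sqrt(3))^(1/3) + 8 + 2^(2/3)*(-16 + sqrt(-256 + (-16 + 243*sqrt(3))^2) + 243*sqrt(3))^(1/3))/36)*cos(2^(1/3)*sqrt(3)*y*(-2^(1/3)*(-16 + 27*sqrt(-256/729 + (-16/27 + 9*sqrt(3))^2) + 243*sqrt(3))^(1/3) + 8/(-16 + 27*sqrt(-256/729 + (-16/27 + 9*sqrt(3))^2) + 243*sqrt(3))^(1/3))/36) + C3*exp(y*(-2^(2/3)*(-16 + sqrt(-256 + (-16 + 243*sqrt(3))^2) + 243*sqrt(3))^(1/3) - 8*2^(1/3)/(-16 + sqrt(-256 + (-16 + 243*sqrt(3))^2) + 243*sqrt(3))^(1/3) + 4)/18) - sqrt(3)*k*y^2/3 - 4*k/3 + sqrt(3)*y/3


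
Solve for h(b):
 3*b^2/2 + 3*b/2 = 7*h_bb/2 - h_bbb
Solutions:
 h(b) = C1 + C2*b + C3*exp(7*b/2) + b^4/28 + 11*b^3/98 + 33*b^2/343


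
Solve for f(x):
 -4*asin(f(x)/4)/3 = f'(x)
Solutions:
 Integral(1/asin(_y/4), (_y, f(x))) = C1 - 4*x/3


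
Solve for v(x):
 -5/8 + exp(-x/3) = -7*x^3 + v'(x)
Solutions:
 v(x) = C1 + 7*x^4/4 - 5*x/8 - 3*exp(-x/3)


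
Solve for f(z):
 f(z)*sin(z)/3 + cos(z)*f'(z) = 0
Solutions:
 f(z) = C1*cos(z)^(1/3)


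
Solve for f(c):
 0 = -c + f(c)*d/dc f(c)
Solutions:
 f(c) = -sqrt(C1 + c^2)
 f(c) = sqrt(C1 + c^2)


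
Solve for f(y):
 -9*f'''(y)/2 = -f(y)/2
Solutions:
 f(y) = C3*exp(3^(1/3)*y/3) + (C1*sin(3^(5/6)*y/6) + C2*cos(3^(5/6)*y/6))*exp(-3^(1/3)*y/6)


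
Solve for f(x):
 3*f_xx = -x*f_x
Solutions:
 f(x) = C1 + C2*erf(sqrt(6)*x/6)


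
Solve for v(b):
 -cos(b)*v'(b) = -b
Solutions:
 v(b) = C1 + Integral(b/cos(b), b)


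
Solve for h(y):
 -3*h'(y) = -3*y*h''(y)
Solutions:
 h(y) = C1 + C2*y^2


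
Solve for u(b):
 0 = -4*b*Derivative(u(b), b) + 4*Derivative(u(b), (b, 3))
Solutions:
 u(b) = C1 + Integral(C2*airyai(b) + C3*airybi(b), b)


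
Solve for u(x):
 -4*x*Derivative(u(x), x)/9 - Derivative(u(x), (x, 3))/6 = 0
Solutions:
 u(x) = C1 + Integral(C2*airyai(-2*3^(2/3)*x/3) + C3*airybi(-2*3^(2/3)*x/3), x)


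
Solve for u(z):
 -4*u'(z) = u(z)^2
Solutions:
 u(z) = 4/(C1 + z)


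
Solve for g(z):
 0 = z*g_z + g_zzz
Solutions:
 g(z) = C1 + Integral(C2*airyai(-z) + C3*airybi(-z), z)


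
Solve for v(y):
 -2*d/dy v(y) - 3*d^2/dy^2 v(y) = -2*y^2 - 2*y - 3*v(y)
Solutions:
 v(y) = C1*exp(y*(-1 + sqrt(10))/3) + C2*exp(-y*(1 + sqrt(10))/3) - 2*y^2/3 - 14*y/9 - 64/27


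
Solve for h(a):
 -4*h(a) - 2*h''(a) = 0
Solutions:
 h(a) = C1*sin(sqrt(2)*a) + C2*cos(sqrt(2)*a)


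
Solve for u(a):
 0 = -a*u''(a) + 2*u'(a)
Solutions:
 u(a) = C1 + C2*a^3


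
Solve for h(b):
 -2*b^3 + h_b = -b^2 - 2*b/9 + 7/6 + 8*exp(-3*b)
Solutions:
 h(b) = C1 + b^4/2 - b^3/3 - b^2/9 + 7*b/6 - 8*exp(-3*b)/3


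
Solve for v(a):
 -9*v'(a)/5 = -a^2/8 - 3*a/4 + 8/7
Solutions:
 v(a) = C1 + 5*a^3/216 + 5*a^2/24 - 40*a/63


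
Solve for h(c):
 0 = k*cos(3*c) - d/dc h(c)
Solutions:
 h(c) = C1 + k*sin(3*c)/3


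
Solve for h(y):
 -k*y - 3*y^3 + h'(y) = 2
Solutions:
 h(y) = C1 + k*y^2/2 + 3*y^4/4 + 2*y


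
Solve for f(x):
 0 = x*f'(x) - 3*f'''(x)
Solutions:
 f(x) = C1 + Integral(C2*airyai(3^(2/3)*x/3) + C3*airybi(3^(2/3)*x/3), x)


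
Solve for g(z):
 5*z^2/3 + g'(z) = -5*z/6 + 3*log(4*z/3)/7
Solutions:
 g(z) = C1 - 5*z^3/9 - 5*z^2/12 + 3*z*log(z)/7 - 3*z*log(3)/7 - 3*z/7 + 6*z*log(2)/7


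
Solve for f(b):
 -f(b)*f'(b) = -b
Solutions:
 f(b) = -sqrt(C1 + b^2)
 f(b) = sqrt(C1 + b^2)


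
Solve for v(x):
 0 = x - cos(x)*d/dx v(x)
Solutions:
 v(x) = C1 + Integral(x/cos(x), x)


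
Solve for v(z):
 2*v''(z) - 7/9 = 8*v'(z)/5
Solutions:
 v(z) = C1 + C2*exp(4*z/5) - 35*z/72


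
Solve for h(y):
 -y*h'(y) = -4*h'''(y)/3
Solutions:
 h(y) = C1 + Integral(C2*airyai(6^(1/3)*y/2) + C3*airybi(6^(1/3)*y/2), y)


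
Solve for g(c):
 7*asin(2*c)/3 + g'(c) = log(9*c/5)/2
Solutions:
 g(c) = C1 + c*log(c)/2 - 7*c*asin(2*c)/3 - c*log(5)/2 - c/2 + c*log(3) - 7*sqrt(1 - 4*c^2)/6


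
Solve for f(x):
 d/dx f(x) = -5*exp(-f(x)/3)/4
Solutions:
 f(x) = 3*log(C1 - 5*x/12)


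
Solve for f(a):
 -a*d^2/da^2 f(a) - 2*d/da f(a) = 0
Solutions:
 f(a) = C1 + C2/a


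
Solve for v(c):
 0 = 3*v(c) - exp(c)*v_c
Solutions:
 v(c) = C1*exp(-3*exp(-c))


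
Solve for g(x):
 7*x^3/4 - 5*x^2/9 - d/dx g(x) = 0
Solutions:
 g(x) = C1 + 7*x^4/16 - 5*x^3/27


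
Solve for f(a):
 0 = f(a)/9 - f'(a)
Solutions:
 f(a) = C1*exp(a/9)


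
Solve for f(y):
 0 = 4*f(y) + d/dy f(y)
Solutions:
 f(y) = C1*exp(-4*y)


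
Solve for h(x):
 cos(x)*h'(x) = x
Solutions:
 h(x) = C1 + Integral(x/cos(x), x)


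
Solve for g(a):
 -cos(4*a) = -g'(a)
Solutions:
 g(a) = C1 + sin(4*a)/4


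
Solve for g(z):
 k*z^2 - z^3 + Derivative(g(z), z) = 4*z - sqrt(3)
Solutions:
 g(z) = C1 - k*z^3/3 + z^4/4 + 2*z^2 - sqrt(3)*z


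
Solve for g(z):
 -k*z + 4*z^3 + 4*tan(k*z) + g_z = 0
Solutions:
 g(z) = C1 + k*z^2/2 - z^4 - 4*Piecewise((-log(cos(k*z))/k, Ne(k, 0)), (0, True))


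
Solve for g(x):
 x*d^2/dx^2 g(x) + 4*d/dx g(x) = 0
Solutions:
 g(x) = C1 + C2/x^3


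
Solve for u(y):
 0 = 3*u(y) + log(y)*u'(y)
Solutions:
 u(y) = C1*exp(-3*li(y))


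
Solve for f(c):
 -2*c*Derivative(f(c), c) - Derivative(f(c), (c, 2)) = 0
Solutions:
 f(c) = C1 + C2*erf(c)


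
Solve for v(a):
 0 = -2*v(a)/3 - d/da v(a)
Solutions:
 v(a) = C1*exp(-2*a/3)


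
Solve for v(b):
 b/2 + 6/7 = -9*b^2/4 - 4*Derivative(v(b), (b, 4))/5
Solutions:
 v(b) = C1 + C2*b + C3*b^2 + C4*b^3 - b^6/128 - b^5/192 - 5*b^4/112


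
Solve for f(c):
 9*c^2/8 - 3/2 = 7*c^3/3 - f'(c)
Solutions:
 f(c) = C1 + 7*c^4/12 - 3*c^3/8 + 3*c/2


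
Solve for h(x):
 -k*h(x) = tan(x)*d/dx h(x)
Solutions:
 h(x) = C1*exp(-k*log(sin(x)))


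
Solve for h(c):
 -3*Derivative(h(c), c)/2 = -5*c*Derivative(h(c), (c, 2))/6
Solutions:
 h(c) = C1 + C2*c^(14/5)


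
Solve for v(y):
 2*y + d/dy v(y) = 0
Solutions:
 v(y) = C1 - y^2


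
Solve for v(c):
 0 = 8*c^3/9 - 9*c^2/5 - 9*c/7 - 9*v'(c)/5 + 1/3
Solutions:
 v(c) = C1 + 10*c^4/81 - c^3/3 - 5*c^2/14 + 5*c/27


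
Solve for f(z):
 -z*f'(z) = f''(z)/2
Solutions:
 f(z) = C1 + C2*erf(z)


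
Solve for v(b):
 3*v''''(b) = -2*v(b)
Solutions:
 v(b) = (C1*sin(6^(3/4)*b/6) + C2*cos(6^(3/4)*b/6))*exp(-6^(3/4)*b/6) + (C3*sin(6^(3/4)*b/6) + C4*cos(6^(3/4)*b/6))*exp(6^(3/4)*b/6)


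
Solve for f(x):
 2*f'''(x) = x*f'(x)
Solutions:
 f(x) = C1 + Integral(C2*airyai(2^(2/3)*x/2) + C3*airybi(2^(2/3)*x/2), x)


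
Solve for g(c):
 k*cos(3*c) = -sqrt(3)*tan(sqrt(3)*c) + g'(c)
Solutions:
 g(c) = C1 + k*sin(3*c)/3 - log(cos(sqrt(3)*c))


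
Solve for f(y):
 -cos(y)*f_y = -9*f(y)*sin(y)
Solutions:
 f(y) = C1/cos(y)^9


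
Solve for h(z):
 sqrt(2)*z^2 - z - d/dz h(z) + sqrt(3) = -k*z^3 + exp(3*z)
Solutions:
 h(z) = C1 + k*z^4/4 + sqrt(2)*z^3/3 - z^2/2 + sqrt(3)*z - exp(3*z)/3


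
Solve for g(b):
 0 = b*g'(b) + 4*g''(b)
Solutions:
 g(b) = C1 + C2*erf(sqrt(2)*b/4)


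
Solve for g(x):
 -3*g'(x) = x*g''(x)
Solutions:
 g(x) = C1 + C2/x^2


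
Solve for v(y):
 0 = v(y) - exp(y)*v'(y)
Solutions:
 v(y) = C1*exp(-exp(-y))


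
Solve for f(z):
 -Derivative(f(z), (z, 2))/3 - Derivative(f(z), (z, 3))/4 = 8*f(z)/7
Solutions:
 f(z) = C1*exp(z*(-28 + 14*2^(2/3)*7^(1/3)/(27*sqrt(785) + 757)^(1/3) + 2^(1/3)*7^(2/3)*(27*sqrt(785) + 757)^(1/3))/63)*sin(14^(1/3)*sqrt(3)*z*(-7^(1/3)*(27*sqrt(785) + 757)^(1/3) + 14*2^(1/3)/(27*sqrt(785) + 757)^(1/3))/63) + C2*exp(z*(-28 + 14*2^(2/3)*7^(1/3)/(27*sqrt(785) + 757)^(1/3) + 2^(1/3)*7^(2/3)*(27*sqrt(785) + 757)^(1/3))/63)*cos(14^(1/3)*sqrt(3)*z*(-7^(1/3)*(27*sqrt(785) + 757)^(1/3) + 14*2^(1/3)/(27*sqrt(785) + 757)^(1/3))/63) + C3*exp(-2*z*(14*2^(2/3)*7^(1/3)/(27*sqrt(785) + 757)^(1/3) + 14 + 2^(1/3)*7^(2/3)*(27*sqrt(785) + 757)^(1/3))/63)


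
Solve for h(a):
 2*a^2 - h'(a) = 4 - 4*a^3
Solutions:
 h(a) = C1 + a^4 + 2*a^3/3 - 4*a


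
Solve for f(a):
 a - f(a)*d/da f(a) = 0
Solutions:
 f(a) = -sqrt(C1 + a^2)
 f(a) = sqrt(C1 + a^2)


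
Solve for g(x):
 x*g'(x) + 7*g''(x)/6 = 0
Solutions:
 g(x) = C1 + C2*erf(sqrt(21)*x/7)


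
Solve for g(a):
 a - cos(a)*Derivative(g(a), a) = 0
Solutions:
 g(a) = C1 + Integral(a/cos(a), a)


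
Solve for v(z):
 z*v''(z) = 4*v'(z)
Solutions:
 v(z) = C1 + C2*z^5


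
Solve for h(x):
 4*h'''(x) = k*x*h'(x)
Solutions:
 h(x) = C1 + Integral(C2*airyai(2^(1/3)*k^(1/3)*x/2) + C3*airybi(2^(1/3)*k^(1/3)*x/2), x)


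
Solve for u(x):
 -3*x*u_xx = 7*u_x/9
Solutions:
 u(x) = C1 + C2*x^(20/27)


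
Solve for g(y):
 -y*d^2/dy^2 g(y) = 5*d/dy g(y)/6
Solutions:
 g(y) = C1 + C2*y^(1/6)


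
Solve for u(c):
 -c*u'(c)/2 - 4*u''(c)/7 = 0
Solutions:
 u(c) = C1 + C2*erf(sqrt(7)*c/4)


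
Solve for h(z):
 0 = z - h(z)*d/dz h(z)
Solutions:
 h(z) = -sqrt(C1 + z^2)
 h(z) = sqrt(C1 + z^2)


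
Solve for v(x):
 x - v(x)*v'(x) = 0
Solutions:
 v(x) = -sqrt(C1 + x^2)
 v(x) = sqrt(C1 + x^2)


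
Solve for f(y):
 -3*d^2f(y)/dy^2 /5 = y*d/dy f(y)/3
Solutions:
 f(y) = C1 + C2*erf(sqrt(10)*y/6)


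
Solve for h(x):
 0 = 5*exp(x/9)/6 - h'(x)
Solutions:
 h(x) = C1 + 15*exp(x/9)/2


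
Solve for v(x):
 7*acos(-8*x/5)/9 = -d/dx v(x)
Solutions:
 v(x) = C1 - 7*x*acos(-8*x/5)/9 - 7*sqrt(25 - 64*x^2)/72


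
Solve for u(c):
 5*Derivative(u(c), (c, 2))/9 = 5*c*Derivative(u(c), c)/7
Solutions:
 u(c) = C1 + C2*erfi(3*sqrt(14)*c/14)


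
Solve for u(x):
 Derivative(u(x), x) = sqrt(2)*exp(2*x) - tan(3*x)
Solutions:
 u(x) = C1 + sqrt(2)*exp(2*x)/2 + log(cos(3*x))/3


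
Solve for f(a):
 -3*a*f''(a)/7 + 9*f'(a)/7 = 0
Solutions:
 f(a) = C1 + C2*a^4


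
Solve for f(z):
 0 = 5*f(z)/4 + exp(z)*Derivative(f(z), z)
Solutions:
 f(z) = C1*exp(5*exp(-z)/4)


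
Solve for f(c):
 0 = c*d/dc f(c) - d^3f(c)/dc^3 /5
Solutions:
 f(c) = C1 + Integral(C2*airyai(5^(1/3)*c) + C3*airybi(5^(1/3)*c), c)


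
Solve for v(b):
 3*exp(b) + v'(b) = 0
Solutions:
 v(b) = C1 - 3*exp(b)


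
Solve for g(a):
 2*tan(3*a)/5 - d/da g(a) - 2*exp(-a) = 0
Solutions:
 g(a) = C1 + log(tan(3*a)^2 + 1)/15 + 2*exp(-a)


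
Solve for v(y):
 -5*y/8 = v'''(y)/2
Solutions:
 v(y) = C1 + C2*y + C3*y^2 - 5*y^4/96


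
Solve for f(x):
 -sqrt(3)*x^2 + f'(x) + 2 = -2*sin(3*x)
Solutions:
 f(x) = C1 + sqrt(3)*x^3/3 - 2*x + 2*cos(3*x)/3


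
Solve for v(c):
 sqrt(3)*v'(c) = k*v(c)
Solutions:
 v(c) = C1*exp(sqrt(3)*c*k/3)


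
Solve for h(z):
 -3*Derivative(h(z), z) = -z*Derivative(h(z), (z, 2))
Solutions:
 h(z) = C1 + C2*z^4


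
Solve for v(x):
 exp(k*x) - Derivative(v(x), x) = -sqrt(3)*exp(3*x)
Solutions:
 v(x) = C1 + sqrt(3)*exp(3*x)/3 + exp(k*x)/k


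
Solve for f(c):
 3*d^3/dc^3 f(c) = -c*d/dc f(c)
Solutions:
 f(c) = C1 + Integral(C2*airyai(-3^(2/3)*c/3) + C3*airybi(-3^(2/3)*c/3), c)


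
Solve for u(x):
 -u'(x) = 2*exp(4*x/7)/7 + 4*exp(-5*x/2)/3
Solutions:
 u(x) = C1 - exp(4*x/7)/2 + 8*exp(-5*x/2)/15


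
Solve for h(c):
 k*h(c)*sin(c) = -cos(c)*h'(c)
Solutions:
 h(c) = C1*exp(k*log(cos(c)))


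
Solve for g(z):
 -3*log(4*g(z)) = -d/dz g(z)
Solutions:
 -Integral(1/(log(_y) + 2*log(2)), (_y, g(z)))/3 = C1 - z


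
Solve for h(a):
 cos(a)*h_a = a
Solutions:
 h(a) = C1 + Integral(a/cos(a), a)


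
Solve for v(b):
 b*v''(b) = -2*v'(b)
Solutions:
 v(b) = C1 + C2/b


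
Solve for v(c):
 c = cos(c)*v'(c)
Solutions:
 v(c) = C1 + Integral(c/cos(c), c)


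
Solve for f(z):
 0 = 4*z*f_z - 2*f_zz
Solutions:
 f(z) = C1 + C2*erfi(z)


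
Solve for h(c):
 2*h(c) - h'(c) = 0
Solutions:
 h(c) = C1*exp(2*c)


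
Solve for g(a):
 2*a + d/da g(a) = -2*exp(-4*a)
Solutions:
 g(a) = C1 - a^2 + exp(-4*a)/2


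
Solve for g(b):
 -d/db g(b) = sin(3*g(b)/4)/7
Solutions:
 b/7 + 2*log(cos(3*g(b)/4) - 1)/3 - 2*log(cos(3*g(b)/4) + 1)/3 = C1


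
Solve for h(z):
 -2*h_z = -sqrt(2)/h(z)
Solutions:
 h(z) = -sqrt(C1 + sqrt(2)*z)
 h(z) = sqrt(C1 + sqrt(2)*z)


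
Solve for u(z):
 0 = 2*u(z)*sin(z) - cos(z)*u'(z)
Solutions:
 u(z) = C1/cos(z)^2


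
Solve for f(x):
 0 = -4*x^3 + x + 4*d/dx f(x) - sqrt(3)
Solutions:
 f(x) = C1 + x^4/4 - x^2/8 + sqrt(3)*x/4


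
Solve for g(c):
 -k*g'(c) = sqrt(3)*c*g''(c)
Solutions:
 g(c) = C1 + c^(-sqrt(3)*re(k)/3 + 1)*(C2*sin(sqrt(3)*log(c)*Abs(im(k))/3) + C3*cos(sqrt(3)*log(c)*im(k)/3))


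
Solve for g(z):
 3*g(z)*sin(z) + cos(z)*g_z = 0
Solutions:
 g(z) = C1*cos(z)^3


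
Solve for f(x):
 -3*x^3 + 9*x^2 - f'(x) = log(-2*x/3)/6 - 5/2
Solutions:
 f(x) = C1 - 3*x^4/4 + 3*x^3 - x*log(-x)/6 + x*(-log(2) + log(3) + 16)/6


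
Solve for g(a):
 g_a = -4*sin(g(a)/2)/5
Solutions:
 4*a/5 + log(cos(g(a)/2) - 1) - log(cos(g(a)/2) + 1) = C1


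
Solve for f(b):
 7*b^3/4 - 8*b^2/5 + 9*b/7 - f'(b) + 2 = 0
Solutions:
 f(b) = C1 + 7*b^4/16 - 8*b^3/15 + 9*b^2/14 + 2*b


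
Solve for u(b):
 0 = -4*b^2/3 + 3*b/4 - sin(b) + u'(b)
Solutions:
 u(b) = C1 + 4*b^3/9 - 3*b^2/8 - cos(b)


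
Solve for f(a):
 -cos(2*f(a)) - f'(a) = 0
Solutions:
 f(a) = -asin((C1 + exp(4*a))/(C1 - exp(4*a)))/2 + pi/2
 f(a) = asin((C1 + exp(4*a))/(C1 - exp(4*a)))/2


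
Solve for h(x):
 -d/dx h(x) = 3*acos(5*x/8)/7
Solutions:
 h(x) = C1 - 3*x*acos(5*x/8)/7 + 3*sqrt(64 - 25*x^2)/35


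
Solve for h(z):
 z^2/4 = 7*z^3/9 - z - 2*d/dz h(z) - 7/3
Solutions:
 h(z) = C1 + 7*z^4/72 - z^3/24 - z^2/4 - 7*z/6


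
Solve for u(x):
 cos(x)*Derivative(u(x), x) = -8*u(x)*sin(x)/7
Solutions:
 u(x) = C1*cos(x)^(8/7)


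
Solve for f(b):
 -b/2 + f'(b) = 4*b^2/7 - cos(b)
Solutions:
 f(b) = C1 + 4*b^3/21 + b^2/4 - sin(b)


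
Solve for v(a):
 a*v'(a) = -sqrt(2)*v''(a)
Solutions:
 v(a) = C1 + C2*erf(2^(1/4)*a/2)


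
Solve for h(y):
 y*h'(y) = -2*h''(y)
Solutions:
 h(y) = C1 + C2*erf(y/2)


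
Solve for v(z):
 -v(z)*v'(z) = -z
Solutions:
 v(z) = -sqrt(C1 + z^2)
 v(z) = sqrt(C1 + z^2)


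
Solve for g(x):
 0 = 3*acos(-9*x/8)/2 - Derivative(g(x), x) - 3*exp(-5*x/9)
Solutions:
 g(x) = C1 + 3*x*acos(-9*x/8)/2 + sqrt(64 - 81*x^2)/6 + 27*exp(-5*x/9)/5


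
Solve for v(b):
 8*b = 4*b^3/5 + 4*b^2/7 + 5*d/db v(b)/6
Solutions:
 v(b) = C1 - 6*b^4/25 - 8*b^3/35 + 24*b^2/5


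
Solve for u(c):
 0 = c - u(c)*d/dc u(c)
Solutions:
 u(c) = -sqrt(C1 + c^2)
 u(c) = sqrt(C1 + c^2)


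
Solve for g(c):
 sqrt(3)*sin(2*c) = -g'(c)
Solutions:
 g(c) = C1 + sqrt(3)*cos(2*c)/2


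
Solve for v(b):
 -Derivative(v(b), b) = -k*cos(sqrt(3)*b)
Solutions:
 v(b) = C1 + sqrt(3)*k*sin(sqrt(3)*b)/3


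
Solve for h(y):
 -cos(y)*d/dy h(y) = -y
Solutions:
 h(y) = C1 + Integral(y/cos(y), y)


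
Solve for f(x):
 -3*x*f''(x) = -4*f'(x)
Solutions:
 f(x) = C1 + C2*x^(7/3)


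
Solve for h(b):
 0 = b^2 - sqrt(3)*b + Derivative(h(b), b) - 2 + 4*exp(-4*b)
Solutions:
 h(b) = C1 - b^3/3 + sqrt(3)*b^2/2 + 2*b + exp(-4*b)


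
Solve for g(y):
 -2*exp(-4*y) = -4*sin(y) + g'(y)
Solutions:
 g(y) = C1 - 4*cos(y) + exp(-4*y)/2


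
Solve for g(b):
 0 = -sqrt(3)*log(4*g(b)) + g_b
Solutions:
 -sqrt(3)*Integral(1/(log(_y) + 2*log(2)), (_y, g(b)))/3 = C1 - b


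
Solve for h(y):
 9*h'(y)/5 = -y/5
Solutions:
 h(y) = C1 - y^2/18


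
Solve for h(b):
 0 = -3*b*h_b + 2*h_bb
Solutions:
 h(b) = C1 + C2*erfi(sqrt(3)*b/2)


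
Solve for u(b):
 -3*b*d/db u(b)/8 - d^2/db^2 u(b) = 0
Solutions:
 u(b) = C1 + C2*erf(sqrt(3)*b/4)


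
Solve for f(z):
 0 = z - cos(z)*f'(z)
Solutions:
 f(z) = C1 + Integral(z/cos(z), z)


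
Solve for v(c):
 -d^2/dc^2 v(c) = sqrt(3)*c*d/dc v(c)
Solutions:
 v(c) = C1 + C2*erf(sqrt(2)*3^(1/4)*c/2)


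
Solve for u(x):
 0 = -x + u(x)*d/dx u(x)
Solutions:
 u(x) = -sqrt(C1 + x^2)
 u(x) = sqrt(C1 + x^2)


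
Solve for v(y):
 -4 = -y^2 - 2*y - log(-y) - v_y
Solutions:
 v(y) = C1 - y^3/3 - y^2 - y*log(-y) + 5*y


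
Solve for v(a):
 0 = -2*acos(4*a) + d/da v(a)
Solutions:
 v(a) = C1 + 2*a*acos(4*a) - sqrt(1 - 16*a^2)/2


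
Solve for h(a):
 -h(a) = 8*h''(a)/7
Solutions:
 h(a) = C1*sin(sqrt(14)*a/4) + C2*cos(sqrt(14)*a/4)


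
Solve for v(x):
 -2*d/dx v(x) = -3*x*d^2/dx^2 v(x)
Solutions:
 v(x) = C1 + C2*x^(5/3)


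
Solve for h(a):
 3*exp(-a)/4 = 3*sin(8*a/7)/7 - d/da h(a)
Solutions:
 h(a) = C1 - 3*cos(8*a/7)/8 + 3*exp(-a)/4


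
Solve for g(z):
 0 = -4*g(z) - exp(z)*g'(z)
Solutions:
 g(z) = C1*exp(4*exp(-z))


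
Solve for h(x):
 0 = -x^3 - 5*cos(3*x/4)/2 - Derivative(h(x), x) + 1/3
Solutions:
 h(x) = C1 - x^4/4 + x/3 - 10*sin(3*x/4)/3


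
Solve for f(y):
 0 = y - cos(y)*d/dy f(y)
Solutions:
 f(y) = C1 + Integral(y/cos(y), y)


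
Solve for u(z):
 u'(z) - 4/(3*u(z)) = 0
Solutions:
 u(z) = -sqrt(C1 + 24*z)/3
 u(z) = sqrt(C1 + 24*z)/3


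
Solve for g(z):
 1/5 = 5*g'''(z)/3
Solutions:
 g(z) = C1 + C2*z + C3*z^2 + z^3/50


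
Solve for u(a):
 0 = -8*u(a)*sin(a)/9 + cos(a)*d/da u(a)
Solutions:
 u(a) = C1/cos(a)^(8/9)


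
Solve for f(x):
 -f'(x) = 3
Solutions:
 f(x) = C1 - 3*x


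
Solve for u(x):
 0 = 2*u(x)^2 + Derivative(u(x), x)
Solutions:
 u(x) = 1/(C1 + 2*x)


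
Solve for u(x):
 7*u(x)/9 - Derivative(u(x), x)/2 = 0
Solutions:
 u(x) = C1*exp(14*x/9)


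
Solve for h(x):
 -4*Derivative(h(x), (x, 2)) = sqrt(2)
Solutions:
 h(x) = C1 + C2*x - sqrt(2)*x^2/8


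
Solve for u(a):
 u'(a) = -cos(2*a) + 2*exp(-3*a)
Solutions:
 u(a) = C1 - sin(2*a)/2 - 2*exp(-3*a)/3


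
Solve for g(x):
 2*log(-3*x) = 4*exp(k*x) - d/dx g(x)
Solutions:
 g(x) = C1 - 2*x*log(-x) + 2*x*(1 - log(3)) + Piecewise((4*exp(k*x)/k, Ne(k, 0)), (4*x, True))


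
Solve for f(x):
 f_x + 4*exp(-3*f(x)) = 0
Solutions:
 f(x) = log(C1 - 12*x)/3
 f(x) = log((-3^(1/3) - 3^(5/6)*I)*(C1 - 4*x)^(1/3)/2)
 f(x) = log((-3^(1/3) + 3^(5/6)*I)*(C1 - 4*x)^(1/3)/2)


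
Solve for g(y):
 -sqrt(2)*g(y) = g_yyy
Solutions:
 g(y) = C3*exp(-2^(1/6)*y) + (C1*sin(2^(1/6)*sqrt(3)*y/2) + C2*cos(2^(1/6)*sqrt(3)*y/2))*exp(2^(1/6)*y/2)


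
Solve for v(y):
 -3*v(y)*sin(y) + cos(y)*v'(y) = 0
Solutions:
 v(y) = C1/cos(y)^3


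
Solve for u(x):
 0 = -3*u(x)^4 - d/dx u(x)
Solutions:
 u(x) = (-3^(2/3) - 3*3^(1/6)*I)*(1/(C1 + 3*x))^(1/3)/6
 u(x) = (-3^(2/3) + 3*3^(1/6)*I)*(1/(C1 + 3*x))^(1/3)/6
 u(x) = (1/(C1 + 9*x))^(1/3)


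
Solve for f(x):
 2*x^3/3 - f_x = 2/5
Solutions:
 f(x) = C1 + x^4/6 - 2*x/5


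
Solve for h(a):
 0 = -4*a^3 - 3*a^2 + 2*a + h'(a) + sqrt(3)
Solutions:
 h(a) = C1 + a^4 + a^3 - a^2 - sqrt(3)*a


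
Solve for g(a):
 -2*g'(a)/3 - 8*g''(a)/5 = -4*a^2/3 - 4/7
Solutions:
 g(a) = C1 + C2*exp(-5*a/12) + 2*a^3/3 - 24*a^2/5 + 4182*a/175


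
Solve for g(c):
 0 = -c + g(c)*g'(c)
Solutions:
 g(c) = -sqrt(C1 + c^2)
 g(c) = sqrt(C1 + c^2)


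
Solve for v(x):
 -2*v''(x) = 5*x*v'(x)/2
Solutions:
 v(x) = C1 + C2*erf(sqrt(10)*x/4)


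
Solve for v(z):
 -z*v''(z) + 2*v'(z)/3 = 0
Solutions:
 v(z) = C1 + C2*z^(5/3)


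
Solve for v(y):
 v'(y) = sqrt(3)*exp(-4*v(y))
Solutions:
 v(y) = log(-I*(C1 + 4*sqrt(3)*y)^(1/4))
 v(y) = log(I*(C1 + 4*sqrt(3)*y)^(1/4))
 v(y) = log(-(C1 + 4*sqrt(3)*y)^(1/4))
 v(y) = log(C1 + 4*sqrt(3)*y)/4


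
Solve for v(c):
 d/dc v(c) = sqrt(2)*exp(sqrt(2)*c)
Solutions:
 v(c) = C1 + exp(sqrt(2)*c)


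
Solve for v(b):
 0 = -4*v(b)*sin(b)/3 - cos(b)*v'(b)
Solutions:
 v(b) = C1*cos(b)^(4/3)


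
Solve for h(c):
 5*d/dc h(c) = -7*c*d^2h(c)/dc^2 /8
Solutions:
 h(c) = C1 + C2/c^(33/7)


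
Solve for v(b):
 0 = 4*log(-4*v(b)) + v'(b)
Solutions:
 Integral(1/(log(-_y) + 2*log(2)), (_y, v(b)))/4 = C1 - b


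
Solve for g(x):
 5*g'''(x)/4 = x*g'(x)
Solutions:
 g(x) = C1 + Integral(C2*airyai(10^(2/3)*x/5) + C3*airybi(10^(2/3)*x/5), x)


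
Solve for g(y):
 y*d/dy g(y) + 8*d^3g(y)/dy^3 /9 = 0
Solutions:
 g(y) = C1 + Integral(C2*airyai(-3^(2/3)*y/2) + C3*airybi(-3^(2/3)*y/2), y)


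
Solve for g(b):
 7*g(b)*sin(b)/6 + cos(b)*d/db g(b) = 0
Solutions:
 g(b) = C1*cos(b)^(7/6)


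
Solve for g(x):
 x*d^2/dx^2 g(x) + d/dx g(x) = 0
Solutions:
 g(x) = C1 + C2*log(x)


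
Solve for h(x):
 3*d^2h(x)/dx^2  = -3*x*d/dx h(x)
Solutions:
 h(x) = C1 + C2*erf(sqrt(2)*x/2)


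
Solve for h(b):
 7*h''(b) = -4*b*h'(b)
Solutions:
 h(b) = C1 + C2*erf(sqrt(14)*b/7)


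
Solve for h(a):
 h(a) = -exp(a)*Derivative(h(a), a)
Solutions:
 h(a) = C1*exp(exp(-a))


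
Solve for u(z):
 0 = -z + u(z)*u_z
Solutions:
 u(z) = -sqrt(C1 + z^2)
 u(z) = sqrt(C1 + z^2)


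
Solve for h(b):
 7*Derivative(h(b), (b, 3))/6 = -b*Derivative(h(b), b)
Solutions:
 h(b) = C1 + Integral(C2*airyai(-6^(1/3)*7^(2/3)*b/7) + C3*airybi(-6^(1/3)*7^(2/3)*b/7), b)


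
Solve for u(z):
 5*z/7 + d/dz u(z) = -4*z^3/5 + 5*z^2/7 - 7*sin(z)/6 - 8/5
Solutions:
 u(z) = C1 - z^4/5 + 5*z^3/21 - 5*z^2/14 - 8*z/5 + 7*cos(z)/6


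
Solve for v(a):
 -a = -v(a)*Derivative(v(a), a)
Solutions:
 v(a) = -sqrt(C1 + a^2)
 v(a) = sqrt(C1 + a^2)


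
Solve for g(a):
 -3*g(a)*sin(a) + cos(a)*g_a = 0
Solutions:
 g(a) = C1/cos(a)^3


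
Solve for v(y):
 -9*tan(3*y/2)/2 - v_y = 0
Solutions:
 v(y) = C1 + 3*log(cos(3*y/2))


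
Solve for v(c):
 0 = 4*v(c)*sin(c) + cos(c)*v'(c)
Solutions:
 v(c) = C1*cos(c)^4


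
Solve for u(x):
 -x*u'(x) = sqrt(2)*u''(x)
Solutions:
 u(x) = C1 + C2*erf(2^(1/4)*x/2)


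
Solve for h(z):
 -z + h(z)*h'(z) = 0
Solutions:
 h(z) = -sqrt(C1 + z^2)
 h(z) = sqrt(C1 + z^2)


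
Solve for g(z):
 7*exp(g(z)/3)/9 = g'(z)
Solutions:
 g(z) = 3*log(-1/(C1 + 7*z)) + 9*log(3)


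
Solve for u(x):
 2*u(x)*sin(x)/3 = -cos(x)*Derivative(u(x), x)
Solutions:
 u(x) = C1*cos(x)^(2/3)


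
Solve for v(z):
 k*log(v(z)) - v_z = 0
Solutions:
 li(v(z)) = C1 + k*z


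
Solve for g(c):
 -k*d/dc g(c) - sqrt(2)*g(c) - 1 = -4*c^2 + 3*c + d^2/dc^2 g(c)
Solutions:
 g(c) = C1*exp(c*(-k + sqrt(k^2 - 4*sqrt(2)))/2) + C2*exp(-c*(k + sqrt(k^2 - 4*sqrt(2)))/2) + 2*sqrt(2)*c^2 - 4*c*k - 3*sqrt(2)*c/2 + 2*sqrt(2)*k^2 + 3*k/2 - 4 - sqrt(2)/2


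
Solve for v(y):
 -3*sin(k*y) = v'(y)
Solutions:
 v(y) = C1 + 3*cos(k*y)/k


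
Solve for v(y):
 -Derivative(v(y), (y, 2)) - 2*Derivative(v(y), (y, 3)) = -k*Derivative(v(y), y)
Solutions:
 v(y) = C1 + C2*exp(y*(sqrt(8*k + 1) - 1)/4) + C3*exp(-y*(sqrt(8*k + 1) + 1)/4)


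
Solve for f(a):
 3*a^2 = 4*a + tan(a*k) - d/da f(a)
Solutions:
 f(a) = C1 - a^3 + 2*a^2 + Piecewise((-log(cos(a*k))/k, Ne(k, 0)), (0, True))


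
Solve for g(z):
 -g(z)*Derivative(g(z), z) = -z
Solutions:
 g(z) = -sqrt(C1 + z^2)
 g(z) = sqrt(C1 + z^2)


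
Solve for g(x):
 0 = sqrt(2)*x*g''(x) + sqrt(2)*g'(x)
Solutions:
 g(x) = C1 + C2*log(x)


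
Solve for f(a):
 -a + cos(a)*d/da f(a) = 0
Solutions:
 f(a) = C1 + Integral(a/cos(a), a)


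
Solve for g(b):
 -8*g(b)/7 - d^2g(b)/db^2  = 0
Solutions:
 g(b) = C1*sin(2*sqrt(14)*b/7) + C2*cos(2*sqrt(14)*b/7)


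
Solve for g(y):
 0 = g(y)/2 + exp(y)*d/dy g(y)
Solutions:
 g(y) = C1*exp(exp(-y)/2)


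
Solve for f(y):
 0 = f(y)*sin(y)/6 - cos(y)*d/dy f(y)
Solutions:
 f(y) = C1/cos(y)^(1/6)


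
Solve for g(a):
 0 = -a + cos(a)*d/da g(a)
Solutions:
 g(a) = C1 + Integral(a/cos(a), a)


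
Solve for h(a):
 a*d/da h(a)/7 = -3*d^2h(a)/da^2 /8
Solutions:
 h(a) = C1 + C2*erf(2*sqrt(21)*a/21)


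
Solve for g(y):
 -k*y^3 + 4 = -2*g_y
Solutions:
 g(y) = C1 + k*y^4/8 - 2*y


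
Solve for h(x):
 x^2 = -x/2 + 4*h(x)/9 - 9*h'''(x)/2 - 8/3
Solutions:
 h(x) = C3*exp(2*3^(2/3)*x/9) + 9*x^2/4 + 9*x/8 + (C1*sin(3^(1/6)*x/3) + C2*cos(3^(1/6)*x/3))*exp(-3^(2/3)*x/9) + 6


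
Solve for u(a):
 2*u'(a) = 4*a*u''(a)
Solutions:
 u(a) = C1 + C2*a^(3/2)


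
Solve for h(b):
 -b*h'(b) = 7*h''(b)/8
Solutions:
 h(b) = C1 + C2*erf(2*sqrt(7)*b/7)


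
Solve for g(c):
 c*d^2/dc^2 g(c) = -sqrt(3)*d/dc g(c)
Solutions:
 g(c) = C1 + C2*c^(1 - sqrt(3))


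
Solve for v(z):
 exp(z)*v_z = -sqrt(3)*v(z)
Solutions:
 v(z) = C1*exp(sqrt(3)*exp(-z))


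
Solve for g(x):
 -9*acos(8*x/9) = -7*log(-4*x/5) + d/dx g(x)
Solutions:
 g(x) = C1 + 7*x*log(-x) - 9*x*acos(8*x/9) - 7*x*log(5) - 7*x + 14*x*log(2) + 9*sqrt(81 - 64*x^2)/8


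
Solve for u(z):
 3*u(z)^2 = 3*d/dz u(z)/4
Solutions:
 u(z) = -1/(C1 + 4*z)


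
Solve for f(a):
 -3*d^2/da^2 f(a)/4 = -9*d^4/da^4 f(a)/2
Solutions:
 f(a) = C1 + C2*a + C3*exp(-sqrt(6)*a/6) + C4*exp(sqrt(6)*a/6)


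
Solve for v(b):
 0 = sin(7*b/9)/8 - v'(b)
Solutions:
 v(b) = C1 - 9*cos(7*b/9)/56


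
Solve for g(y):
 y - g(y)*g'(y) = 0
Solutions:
 g(y) = -sqrt(C1 + y^2)
 g(y) = sqrt(C1 + y^2)


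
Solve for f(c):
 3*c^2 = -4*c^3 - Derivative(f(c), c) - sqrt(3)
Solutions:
 f(c) = C1 - c^4 - c^3 - sqrt(3)*c


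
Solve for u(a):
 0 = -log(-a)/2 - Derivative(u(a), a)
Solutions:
 u(a) = C1 - a*log(-a)/2 + a/2


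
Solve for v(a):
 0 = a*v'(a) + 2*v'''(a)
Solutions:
 v(a) = C1 + Integral(C2*airyai(-2^(2/3)*a/2) + C3*airybi(-2^(2/3)*a/2), a)


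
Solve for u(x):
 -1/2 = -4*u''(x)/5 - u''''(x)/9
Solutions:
 u(x) = C1 + C2*x + C3*sin(6*sqrt(5)*x/5) + C4*cos(6*sqrt(5)*x/5) + 5*x^2/16


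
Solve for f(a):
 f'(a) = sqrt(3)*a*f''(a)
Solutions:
 f(a) = C1 + C2*a^(sqrt(3)/3 + 1)


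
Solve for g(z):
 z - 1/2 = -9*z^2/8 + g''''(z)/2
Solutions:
 g(z) = C1 + C2*z + C3*z^2 + C4*z^3 + z^6/160 + z^5/60 - z^4/24


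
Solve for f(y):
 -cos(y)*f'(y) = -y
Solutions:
 f(y) = C1 + Integral(y/cos(y), y)


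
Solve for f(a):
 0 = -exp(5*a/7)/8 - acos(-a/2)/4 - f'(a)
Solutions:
 f(a) = C1 - a*acos(-a/2)/4 - sqrt(4 - a^2)/4 - 7*exp(5*a/7)/40


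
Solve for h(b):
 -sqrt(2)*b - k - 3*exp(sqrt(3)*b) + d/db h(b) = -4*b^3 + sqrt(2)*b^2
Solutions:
 h(b) = C1 - b^4 + sqrt(2)*b^3/3 + sqrt(2)*b^2/2 + b*k + sqrt(3)*exp(sqrt(3)*b)


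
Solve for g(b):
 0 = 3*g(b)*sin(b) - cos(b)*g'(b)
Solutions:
 g(b) = C1/cos(b)^3


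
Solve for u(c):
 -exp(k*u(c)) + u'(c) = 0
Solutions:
 u(c) = Piecewise((log(-1/(C1*k + c*k))/k, Ne(k, 0)), (nan, True))
 u(c) = Piecewise((C1 + c, Eq(k, 0)), (nan, True))


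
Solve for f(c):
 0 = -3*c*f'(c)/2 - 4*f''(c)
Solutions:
 f(c) = C1 + C2*erf(sqrt(3)*c/4)


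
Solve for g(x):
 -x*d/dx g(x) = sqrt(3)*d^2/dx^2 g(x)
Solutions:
 g(x) = C1 + C2*erf(sqrt(2)*3^(3/4)*x/6)


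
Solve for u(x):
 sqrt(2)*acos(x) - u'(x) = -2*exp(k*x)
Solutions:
 u(x) = C1 + sqrt(2)*(x*acos(x) - sqrt(1 - x^2)) + 2*Piecewise((exp(k*x)/k, Ne(k, 0)), (x, True))


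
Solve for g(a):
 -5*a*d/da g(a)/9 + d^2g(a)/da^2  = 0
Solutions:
 g(a) = C1 + C2*erfi(sqrt(10)*a/6)


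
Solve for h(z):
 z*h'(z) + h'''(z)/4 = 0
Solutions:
 h(z) = C1 + Integral(C2*airyai(-2^(2/3)*z) + C3*airybi(-2^(2/3)*z), z)


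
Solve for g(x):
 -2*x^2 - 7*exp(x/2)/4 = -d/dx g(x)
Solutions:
 g(x) = C1 + 2*x^3/3 + 7*exp(x/2)/2


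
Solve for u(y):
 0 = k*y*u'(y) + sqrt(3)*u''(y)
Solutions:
 u(y) = Piecewise((-sqrt(2)*3^(1/4)*sqrt(pi)*C1*erf(sqrt(2)*3^(3/4)*sqrt(k)*y/6)/(2*sqrt(k)) - C2, (k > 0) | (k < 0)), (-C1*y - C2, True))


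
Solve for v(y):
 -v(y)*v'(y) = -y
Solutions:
 v(y) = -sqrt(C1 + y^2)
 v(y) = sqrt(C1 + y^2)


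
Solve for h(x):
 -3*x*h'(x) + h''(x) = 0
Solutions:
 h(x) = C1 + C2*erfi(sqrt(6)*x/2)


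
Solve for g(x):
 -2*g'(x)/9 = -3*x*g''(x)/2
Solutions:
 g(x) = C1 + C2*x^(31/27)


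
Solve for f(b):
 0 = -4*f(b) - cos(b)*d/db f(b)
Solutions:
 f(b) = C1*(sin(b)^2 - 2*sin(b) + 1)/(sin(b)^2 + 2*sin(b) + 1)


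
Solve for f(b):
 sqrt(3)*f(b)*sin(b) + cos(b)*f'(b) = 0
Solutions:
 f(b) = C1*cos(b)^(sqrt(3))


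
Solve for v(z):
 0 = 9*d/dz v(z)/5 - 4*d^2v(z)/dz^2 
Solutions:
 v(z) = C1 + C2*exp(9*z/20)


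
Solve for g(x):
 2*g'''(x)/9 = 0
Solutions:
 g(x) = C1 + C2*x + C3*x^2


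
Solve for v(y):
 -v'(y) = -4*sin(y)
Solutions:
 v(y) = C1 - 4*cos(y)


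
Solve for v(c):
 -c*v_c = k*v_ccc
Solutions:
 v(c) = C1 + Integral(C2*airyai(c*(-1/k)^(1/3)) + C3*airybi(c*(-1/k)^(1/3)), c)


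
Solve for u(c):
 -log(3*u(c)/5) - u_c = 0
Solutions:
 Integral(1/(log(_y) - log(5) + log(3)), (_y, u(c))) = C1 - c


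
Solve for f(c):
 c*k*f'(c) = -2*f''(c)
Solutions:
 f(c) = Piecewise((-sqrt(pi)*C1*erf(c*sqrt(k)/2)/sqrt(k) - C2, (k > 0) | (k < 0)), (-C1*c - C2, True))


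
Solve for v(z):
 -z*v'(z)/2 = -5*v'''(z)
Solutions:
 v(z) = C1 + Integral(C2*airyai(10^(2/3)*z/10) + C3*airybi(10^(2/3)*z/10), z)


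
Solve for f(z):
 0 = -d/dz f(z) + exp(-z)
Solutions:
 f(z) = C1 - exp(-z)


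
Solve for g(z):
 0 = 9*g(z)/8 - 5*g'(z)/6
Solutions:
 g(z) = C1*exp(27*z/20)


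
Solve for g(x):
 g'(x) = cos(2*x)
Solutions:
 g(x) = C1 + sin(2*x)/2


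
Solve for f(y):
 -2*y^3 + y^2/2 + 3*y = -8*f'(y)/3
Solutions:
 f(y) = C1 + 3*y^4/16 - y^3/16 - 9*y^2/16


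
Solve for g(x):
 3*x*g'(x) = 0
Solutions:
 g(x) = C1


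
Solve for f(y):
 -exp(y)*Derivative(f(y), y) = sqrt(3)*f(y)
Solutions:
 f(y) = C1*exp(sqrt(3)*exp(-y))


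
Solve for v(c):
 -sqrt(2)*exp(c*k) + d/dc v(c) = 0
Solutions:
 v(c) = C1 + sqrt(2)*exp(c*k)/k


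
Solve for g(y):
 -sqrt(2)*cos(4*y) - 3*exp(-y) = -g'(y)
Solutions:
 g(y) = C1 + sqrt(2)*sin(4*y)/4 - 3*exp(-y)


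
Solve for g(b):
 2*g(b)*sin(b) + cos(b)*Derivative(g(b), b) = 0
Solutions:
 g(b) = C1*cos(b)^2
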